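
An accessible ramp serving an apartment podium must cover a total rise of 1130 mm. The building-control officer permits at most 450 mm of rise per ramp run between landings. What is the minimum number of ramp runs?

1130 / 450 = 2.511 → round up to 3 ramp runs.

3 runs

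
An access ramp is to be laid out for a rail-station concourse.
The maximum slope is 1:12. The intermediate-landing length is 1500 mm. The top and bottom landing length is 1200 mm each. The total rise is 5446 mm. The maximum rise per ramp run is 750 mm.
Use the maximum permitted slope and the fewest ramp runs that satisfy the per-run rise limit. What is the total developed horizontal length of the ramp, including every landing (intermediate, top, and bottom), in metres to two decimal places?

78.25 m

⌈5446/750⌉ = 8 ramp runs. That means 7 intermediate landings.
Ramp run (horizontal) at 1:12: 5446 × 12 = 65352 mm.
7 intermediate landings contribute 7 × 1500 = 10500 mm.
Top and bottom landings: 2 × 1200 = 2400 mm.
Total = 65352 + 10500 + 2400 = 78252 mm.
= 78.25 m.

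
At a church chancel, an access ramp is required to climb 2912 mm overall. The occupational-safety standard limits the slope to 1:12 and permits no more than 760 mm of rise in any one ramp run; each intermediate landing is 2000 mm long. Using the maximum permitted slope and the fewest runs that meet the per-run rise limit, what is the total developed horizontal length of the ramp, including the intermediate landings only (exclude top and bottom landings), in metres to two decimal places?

2912 / 760 = 3.832 → round up to 4 ramp runs. That means 3 intermediate landings.
Ramp run (horizontal) at 1:12: 2912 × 12 = 34944 mm.
3 intermediate landings contribute 3 × 2000 = 6000 mm.
Total developed length = 34944 + 6000 = 40944 mm.
= 40.94 m.

40.94 m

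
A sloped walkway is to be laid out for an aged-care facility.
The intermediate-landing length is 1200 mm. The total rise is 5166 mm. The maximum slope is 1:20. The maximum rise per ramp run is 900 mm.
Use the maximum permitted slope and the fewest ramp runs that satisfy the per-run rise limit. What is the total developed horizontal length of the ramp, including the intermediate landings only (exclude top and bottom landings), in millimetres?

109320 mm

At most 900 each: 5166/900 = 5.74, giving 6 ramp runs. That means 5 intermediate landings.
Horizontal run for 5166 mm of rise at 1:20 is 5166 × 20 = 103320 mm.
5 intermediate landings contribute 5 × 1200 = 6000 mm.
Developed length = 103320 + 6000 = 109320 mm.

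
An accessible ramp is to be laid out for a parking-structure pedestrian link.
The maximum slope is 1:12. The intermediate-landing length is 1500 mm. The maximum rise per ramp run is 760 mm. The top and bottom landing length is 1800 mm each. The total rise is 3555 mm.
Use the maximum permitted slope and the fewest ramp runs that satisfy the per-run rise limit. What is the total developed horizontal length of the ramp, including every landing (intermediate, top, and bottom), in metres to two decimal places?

At most 760 each: 3555/760 = 4.68, giving 5 ramp runs. That means 4 intermediate landings.
Ramp run (horizontal) at 1:12: 3555 × 12 = 42660 mm.
4 intermediate landings contribute 4 × 1500 = 6000 mm.
Top and bottom landings: 2 × 1800 = 3600 mm.
Total = 42660 + 6000 + 3600 = 52260 mm.
= 52.26 m.

52.26 m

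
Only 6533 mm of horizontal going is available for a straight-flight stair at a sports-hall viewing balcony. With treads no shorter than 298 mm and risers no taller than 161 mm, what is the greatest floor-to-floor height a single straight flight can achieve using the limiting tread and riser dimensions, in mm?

3542 mm

Treads that fit: ⌊6533 / 298⌋ = 21.
Risers = treads + 1 = 22.
Maximum height = 22 × 161 = 3542 mm.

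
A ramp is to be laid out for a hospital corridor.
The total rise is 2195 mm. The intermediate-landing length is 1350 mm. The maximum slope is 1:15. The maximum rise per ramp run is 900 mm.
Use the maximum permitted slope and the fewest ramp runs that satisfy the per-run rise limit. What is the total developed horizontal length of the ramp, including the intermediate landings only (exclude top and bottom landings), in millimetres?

35625 mm

2195 / 900 = 2.439 → round up to 3 ramp runs. That means 2 intermediate landings.
Ramp run (horizontal) at 1:15: 2195 × 15 = 32925 mm.
Intermediate landings: 2 × 1350 = 2700 mm.
Total developed length = 32925 + 2700 = 35625 mm.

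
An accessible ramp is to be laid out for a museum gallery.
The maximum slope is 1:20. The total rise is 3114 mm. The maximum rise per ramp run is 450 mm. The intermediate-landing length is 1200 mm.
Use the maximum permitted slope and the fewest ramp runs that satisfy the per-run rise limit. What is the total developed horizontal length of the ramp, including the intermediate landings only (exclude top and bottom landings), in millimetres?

69480 mm

3114 / 450 = 6.920 → round up to 7 ramp runs. That means 6 intermediate landings.
Horizontal run for 3114 mm of rise at 1:20 is 3114 × 20 = 62280 mm.
Intermediate landings: 6 × 1200 = 7200 mm.
Developed length = 62280 + 7200 = 69480 mm.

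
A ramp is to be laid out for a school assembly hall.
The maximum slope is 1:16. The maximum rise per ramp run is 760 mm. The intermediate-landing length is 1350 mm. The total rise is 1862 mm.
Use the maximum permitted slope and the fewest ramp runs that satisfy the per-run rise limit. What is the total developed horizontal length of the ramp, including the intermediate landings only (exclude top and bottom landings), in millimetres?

1862 / 760 = 2.45, so 3 ramp runs are needed. That means 2 intermediate landings.
Ramp run (horizontal) at 1:16: 1862 × 16 = 29792 mm.
2 intermediate landings contribute 2 × 1350 = 2700 mm.
Total developed length = 29792 + 2700 = 32492 mm.

32492 mm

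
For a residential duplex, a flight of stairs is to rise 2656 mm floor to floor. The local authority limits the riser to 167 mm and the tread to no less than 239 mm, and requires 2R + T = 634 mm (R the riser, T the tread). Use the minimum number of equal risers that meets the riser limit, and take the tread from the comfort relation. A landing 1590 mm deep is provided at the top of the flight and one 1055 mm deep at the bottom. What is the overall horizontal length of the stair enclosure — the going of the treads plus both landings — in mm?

7175 mm

2656 / 167 = 15.904 → round up to 16 risers.
Riser R = 2656 / 16 = 166 mm, within the 167 mm limit.
T = 634 − 2·166 = 302 mm, which satisfies the 239 mm minimum.
Treads = 16 − 1 = 15; going = 15 × 302 = 4530 mm.
Add landings: 4530 + 1590 + 1055 = 7175 mm.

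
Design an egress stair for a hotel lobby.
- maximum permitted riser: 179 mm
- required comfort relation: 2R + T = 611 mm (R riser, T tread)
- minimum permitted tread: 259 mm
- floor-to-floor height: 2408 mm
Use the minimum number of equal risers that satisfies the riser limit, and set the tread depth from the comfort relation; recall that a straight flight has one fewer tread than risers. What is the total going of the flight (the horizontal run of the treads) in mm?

3471 mm

2408 / 179 = 13.45, so 14 risers are needed.
Riser R = 2408 / 14 = 172 mm, within the 179 mm limit.
T = 611 − 2·172 = 267 mm, which satisfies the 259 mm minimum.
Going = (14 − 1) × 267 = 3471 mm.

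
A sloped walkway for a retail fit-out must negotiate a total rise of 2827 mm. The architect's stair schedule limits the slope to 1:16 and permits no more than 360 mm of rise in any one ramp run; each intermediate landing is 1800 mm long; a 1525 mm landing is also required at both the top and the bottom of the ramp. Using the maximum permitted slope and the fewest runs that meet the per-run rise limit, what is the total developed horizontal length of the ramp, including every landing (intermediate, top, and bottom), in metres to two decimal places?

2827 / 360 = 7.853 → round up to 8 ramp runs. That means 7 intermediate landings.
Ramp run (horizontal) at 1:16: 2827 × 16 = 45232 mm.
7 intermediate landings contribute 7 × 1800 = 12600 mm.
Top and bottom landings: 2 × 1525 = 3050 mm.
Total = 45232 + 12600 + 3050 = 60882 mm.
= 60.88 m.

60.88 m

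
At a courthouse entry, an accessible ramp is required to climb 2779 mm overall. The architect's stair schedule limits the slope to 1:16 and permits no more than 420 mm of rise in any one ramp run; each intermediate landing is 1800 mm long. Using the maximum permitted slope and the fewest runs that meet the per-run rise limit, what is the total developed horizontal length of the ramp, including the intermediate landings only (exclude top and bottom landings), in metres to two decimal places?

55.26 m

⌈2779/420⌉ = 7 ramp runs. That means 6 intermediate landings.
Ramp run (horizontal) at 1:16: 2779 × 16 = 44464 mm.
Intermediate landings: 6 × 1800 = 10800 mm.
Developed length = 44464 + 10800 = 55264 mm.
= 55.26 m.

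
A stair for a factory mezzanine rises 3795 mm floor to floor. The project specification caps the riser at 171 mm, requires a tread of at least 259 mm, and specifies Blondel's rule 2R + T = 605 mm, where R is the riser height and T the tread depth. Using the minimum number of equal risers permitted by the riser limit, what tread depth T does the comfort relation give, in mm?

275 mm

At most 171 each: 3795/171 = 22.19, giving 23 risers.
Each riser is 3795/23 = 165 mm (≤ 171 mm).
From 2R + T = 605: T = 605 − 330 = 275 mm.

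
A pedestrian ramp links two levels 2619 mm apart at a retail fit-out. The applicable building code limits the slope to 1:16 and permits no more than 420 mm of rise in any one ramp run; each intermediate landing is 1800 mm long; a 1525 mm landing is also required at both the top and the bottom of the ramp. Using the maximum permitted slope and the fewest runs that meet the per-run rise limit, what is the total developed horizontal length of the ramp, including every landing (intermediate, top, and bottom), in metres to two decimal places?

2619 / 420 = 6.24, so 7 ramp runs are needed. That means 6 intermediate landings.
Ramp run (horizontal) at 1:16: 2619 × 16 = 41904 mm.
Intermediate landings: 6 × 1800 = 10800 mm.
Top and bottom landings: 2 × 1525 = 3050 mm.
Total = 41904 + 10800 + 3050 = 55754 mm.
= 55.75 m.

55.75 m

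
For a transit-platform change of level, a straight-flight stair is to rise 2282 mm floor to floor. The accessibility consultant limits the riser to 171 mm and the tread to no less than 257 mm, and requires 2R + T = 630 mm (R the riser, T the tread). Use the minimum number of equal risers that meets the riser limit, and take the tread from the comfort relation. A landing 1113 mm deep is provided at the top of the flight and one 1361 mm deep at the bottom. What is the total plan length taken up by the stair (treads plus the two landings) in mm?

⌈2282/171⌉ = 14 risers.
R = 2282 ÷ 14 = 163 mm.
Tread T = 630 − 2 × 163 = 304 mm (≥ 257 mm).
Treads = 14 − 1 = 13; going = 13 × 304 = 3952 mm.
Add landings: 3952 + 1113 + 1361 = 6426 mm.

6426 mm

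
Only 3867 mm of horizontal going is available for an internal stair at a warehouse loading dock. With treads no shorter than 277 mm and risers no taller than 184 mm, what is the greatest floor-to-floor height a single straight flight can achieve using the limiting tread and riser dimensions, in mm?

2576 mm

Treads that fit: ⌊3867 / 277⌋ = 13.
Risers = treads + 1 = 14.
Maximum height = 14 × 184 = 2576 mm.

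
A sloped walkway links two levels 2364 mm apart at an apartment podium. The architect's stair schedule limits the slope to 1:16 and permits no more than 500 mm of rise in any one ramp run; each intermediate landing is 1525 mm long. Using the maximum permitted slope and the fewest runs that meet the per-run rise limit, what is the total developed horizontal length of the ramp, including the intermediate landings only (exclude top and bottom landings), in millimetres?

2364 / 500 = 4.728 → round up to 5 ramp runs. That means 4 intermediate landings.
Ramp run (horizontal) at 1:16: 2364 × 16 = 37824 mm.
4 intermediate landings contribute 4 × 1525 = 6100 mm.
Developed length = 37824 + 6100 = 43924 mm.

43924 mm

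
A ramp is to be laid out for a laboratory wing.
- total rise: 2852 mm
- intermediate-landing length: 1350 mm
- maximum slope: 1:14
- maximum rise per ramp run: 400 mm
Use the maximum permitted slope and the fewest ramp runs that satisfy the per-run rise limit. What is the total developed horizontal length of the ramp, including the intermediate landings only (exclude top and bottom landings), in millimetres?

⌈2852/400⌉ = 8 ramp runs. That means 7 intermediate landings.
Ramp run (horizontal) at 1:14: 2852 × 14 = 39928 mm.
7 intermediate landings contribute 7 × 1350 = 9450 mm.
Total developed length = 39928 + 9450 = 49378 mm.

49378 mm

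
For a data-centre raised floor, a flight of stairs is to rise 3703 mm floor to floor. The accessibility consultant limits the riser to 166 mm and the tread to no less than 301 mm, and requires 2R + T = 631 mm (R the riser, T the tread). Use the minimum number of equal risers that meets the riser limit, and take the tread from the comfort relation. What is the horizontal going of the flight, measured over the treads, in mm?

6798 mm

3703 / 166 = 22.307 → round up to 23 risers.
Each riser is 3703/23 = 161 mm (≤ 166 mm).
T = 631 − 2·161 = 309 mm, which satisfies the 301 mm minimum.
23 risers give 22 treads; going = 22 × 309 = 6798 mm.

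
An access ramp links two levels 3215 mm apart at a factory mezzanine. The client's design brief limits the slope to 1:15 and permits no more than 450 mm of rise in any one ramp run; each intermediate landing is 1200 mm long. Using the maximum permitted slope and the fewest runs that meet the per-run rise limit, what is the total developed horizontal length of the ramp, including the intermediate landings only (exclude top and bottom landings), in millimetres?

⌈3215/450⌉ = 8 ramp runs. That means 7 intermediate landings.
Horizontal run for 3215 mm of rise at 1:15 is 3215 × 15 = 48225 mm.
Intermediate landings: 7 × 1200 = 8400 mm.
Total developed length = 48225 + 8400 = 56625 mm.

56625 mm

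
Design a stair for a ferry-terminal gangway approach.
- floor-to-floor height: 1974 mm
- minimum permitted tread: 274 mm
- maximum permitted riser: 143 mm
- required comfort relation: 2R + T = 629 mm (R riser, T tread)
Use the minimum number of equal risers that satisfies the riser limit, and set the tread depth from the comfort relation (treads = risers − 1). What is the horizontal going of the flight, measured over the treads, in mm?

At most 143 each: 1974/143 = 13.80, giving 14 risers.
R = 1974 ÷ 14 = 141 mm.
From 2R + T = 629: T = 629 − 282 = 347 mm.
Treads = 14 − 1 = 13; going = 13 × 347 = 4511 mm.

4511 mm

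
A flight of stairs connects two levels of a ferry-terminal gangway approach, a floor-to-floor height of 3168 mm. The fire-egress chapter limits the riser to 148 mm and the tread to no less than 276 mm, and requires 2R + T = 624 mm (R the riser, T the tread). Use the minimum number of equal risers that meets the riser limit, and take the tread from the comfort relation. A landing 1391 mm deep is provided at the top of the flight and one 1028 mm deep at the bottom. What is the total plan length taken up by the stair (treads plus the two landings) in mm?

3168 / 148 = 21.41, so 22 risers are needed.
R = 3168 ÷ 22 = 144 mm.
Tread T = 624 − 2 × 144 = 336 mm (≥ 276 mm).
22 risers give 21 treads; going = 21 × 336 = 7056 mm.
Add landings: 7056 + 1391 + 1028 = 9475 mm.

9475 mm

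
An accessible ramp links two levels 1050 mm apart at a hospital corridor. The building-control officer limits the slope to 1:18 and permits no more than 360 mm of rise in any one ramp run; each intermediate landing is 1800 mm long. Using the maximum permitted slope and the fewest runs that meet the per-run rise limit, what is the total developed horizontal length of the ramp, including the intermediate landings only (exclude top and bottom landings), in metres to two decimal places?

At most 360 each: 1050/360 = 2.92, giving 3 ramp runs. That means 2 intermediate landings.
Ramp run (horizontal) at 1:18: 1050 × 18 = 18900 mm.
Intermediate landings: 2 × 1800 = 3600 mm.
Developed length = 18900 + 3600 = 22500 mm.
= 22.50 m.

22.50 m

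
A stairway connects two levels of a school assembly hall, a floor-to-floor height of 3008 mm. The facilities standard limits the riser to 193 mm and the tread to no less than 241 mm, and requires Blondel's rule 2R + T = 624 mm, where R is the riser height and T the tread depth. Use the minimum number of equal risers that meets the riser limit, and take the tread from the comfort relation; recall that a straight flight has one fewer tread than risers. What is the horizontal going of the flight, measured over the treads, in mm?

3720 mm

3008 / 193 = 15.585 → round up to 16 risers.
Each riser is 3008/16 = 188 mm (≤ 193 mm).
From 2R + T = 624: T = 624 − 376 = 248 mm.
Going = (16 − 1) × 248 = 3720 mm.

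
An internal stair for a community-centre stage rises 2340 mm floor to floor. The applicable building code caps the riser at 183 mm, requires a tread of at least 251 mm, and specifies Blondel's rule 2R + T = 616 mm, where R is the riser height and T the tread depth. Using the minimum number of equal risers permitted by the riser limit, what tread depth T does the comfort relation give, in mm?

2340 / 183 = 12.787 → round up to 13 risers.
Riser R = 2340 / 13 = 180 mm, within the 183 mm limit.
T = 616 − 2·180 = 256 mm, which satisfies the 251 mm minimum.

256 mm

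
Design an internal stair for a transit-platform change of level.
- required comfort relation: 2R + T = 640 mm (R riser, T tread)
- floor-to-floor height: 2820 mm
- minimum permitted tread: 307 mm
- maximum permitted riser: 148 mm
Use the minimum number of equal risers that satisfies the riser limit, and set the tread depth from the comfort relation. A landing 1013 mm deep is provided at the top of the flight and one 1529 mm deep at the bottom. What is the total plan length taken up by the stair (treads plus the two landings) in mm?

2820 / 148 = 19.054 → round up to 20 risers.
Riser R = 2820 / 20 = 141 mm, within the 148 mm limit.
From 2R + T = 640: T = 640 − 282 = 358 mm.
Going = (20 − 1) × 358 = 6802 mm.
Add landings: 6802 + 1013 + 1529 = 9344 mm.

9344 mm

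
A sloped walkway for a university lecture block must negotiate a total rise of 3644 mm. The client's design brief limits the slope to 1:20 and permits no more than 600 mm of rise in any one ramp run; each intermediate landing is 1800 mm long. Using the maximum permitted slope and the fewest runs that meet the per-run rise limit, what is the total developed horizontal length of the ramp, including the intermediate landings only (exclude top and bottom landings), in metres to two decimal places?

83.68 m

⌈3644/600⌉ = 7 ramp runs. That means 6 intermediate landings.
Horizontal run for 3644 mm of rise at 1:20 is 3644 × 20 = 72880 mm.
6 intermediate landings contribute 6 × 1800 = 10800 mm.
Total developed length = 72880 + 10800 = 83680 mm.
= 83.68 m.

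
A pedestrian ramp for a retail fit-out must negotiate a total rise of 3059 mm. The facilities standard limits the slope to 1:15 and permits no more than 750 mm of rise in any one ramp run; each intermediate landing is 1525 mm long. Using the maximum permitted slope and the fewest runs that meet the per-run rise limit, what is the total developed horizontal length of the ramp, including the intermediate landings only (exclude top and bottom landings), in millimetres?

51985 mm

At most 750 each: 3059/750 = 4.08, giving 5 ramp runs. That means 4 intermediate landings.
Horizontal run for 3059 mm of rise at 1:15 is 3059 × 15 = 45885 mm.
Intermediate landings: 4 × 1525 = 6100 mm.
Total developed length = 45885 + 6100 = 51985 mm.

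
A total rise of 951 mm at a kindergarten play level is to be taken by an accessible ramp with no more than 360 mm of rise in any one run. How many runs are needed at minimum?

951 / 360 = 2.642 → round up to 3 ramp runs.

3 runs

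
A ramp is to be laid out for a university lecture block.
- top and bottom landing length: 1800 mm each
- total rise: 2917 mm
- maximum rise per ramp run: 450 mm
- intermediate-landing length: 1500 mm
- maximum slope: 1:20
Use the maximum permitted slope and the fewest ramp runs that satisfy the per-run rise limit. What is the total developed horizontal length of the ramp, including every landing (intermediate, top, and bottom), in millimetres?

2917 / 450 = 6.482 → round up to 7 ramp runs. That means 6 intermediate landings.
Horizontal run for 2917 mm of rise at 1:20 is 2917 × 20 = 58340 mm.
6 intermediate landings contribute 6 × 1500 = 9000 mm.
Top and bottom landings: 2 × 1800 = 3600 mm.
Total = 58340 + 9000 + 3600 = 70940 mm.

70940 mm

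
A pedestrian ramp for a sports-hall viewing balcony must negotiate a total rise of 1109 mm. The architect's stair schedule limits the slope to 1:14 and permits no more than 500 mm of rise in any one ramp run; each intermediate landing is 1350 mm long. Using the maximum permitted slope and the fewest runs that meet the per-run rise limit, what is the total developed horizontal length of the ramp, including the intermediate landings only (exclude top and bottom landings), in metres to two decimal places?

18.23 m

At most 500 each: 1109/500 = 2.22, giving 3 ramp runs. That means 2 intermediate landings.
Horizontal run for 1109 mm of rise at 1:14 is 1109 × 14 = 15526 mm.
Intermediate landings: 2 × 1350 = 2700 mm.
Total developed length = 15526 + 2700 = 18226 mm.
= 18.23 m.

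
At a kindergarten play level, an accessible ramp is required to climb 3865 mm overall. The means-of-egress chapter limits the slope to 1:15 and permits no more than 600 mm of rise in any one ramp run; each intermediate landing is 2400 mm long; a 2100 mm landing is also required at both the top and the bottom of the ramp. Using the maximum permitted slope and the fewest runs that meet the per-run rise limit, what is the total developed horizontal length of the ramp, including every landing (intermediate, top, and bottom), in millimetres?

3865 / 600 = 6.44, so 7 ramp runs are needed. That means 6 intermediate landings.
Horizontal run for 3865 mm of rise at 1:15 is 3865 × 15 = 57975 mm.
Intermediate landings: 6 × 2400 = 14400 mm.
Top and bottom landings: 2 × 2100 = 4200 mm.
Total = 57975 + 14400 + 4200 = 76575 mm.

76575 mm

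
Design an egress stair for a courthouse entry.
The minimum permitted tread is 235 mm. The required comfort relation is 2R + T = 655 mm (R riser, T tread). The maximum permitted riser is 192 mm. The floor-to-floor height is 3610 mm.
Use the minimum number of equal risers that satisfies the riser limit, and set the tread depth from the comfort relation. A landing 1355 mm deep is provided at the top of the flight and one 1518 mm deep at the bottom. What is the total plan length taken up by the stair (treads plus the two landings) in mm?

7823 mm

3610 / 192 = 18.802 → round up to 19 risers.
Each riser is 3610/19 = 190 mm (≤ 192 mm).
T = 655 − 2·190 = 275 mm, which satisfies the 235 mm minimum.
19 risers give 18 treads; going = 18 × 275 = 4950 mm.
Add landings: 4950 + 1355 + 1518 = 7823 mm.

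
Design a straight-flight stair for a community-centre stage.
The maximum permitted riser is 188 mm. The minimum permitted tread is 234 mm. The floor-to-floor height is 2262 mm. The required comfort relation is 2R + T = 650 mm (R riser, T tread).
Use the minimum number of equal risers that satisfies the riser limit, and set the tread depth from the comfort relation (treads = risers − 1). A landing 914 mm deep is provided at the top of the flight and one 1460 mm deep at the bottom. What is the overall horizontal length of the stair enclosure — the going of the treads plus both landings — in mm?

2262 / 188 = 12.03, so 13 risers are needed.
R = 2262 ÷ 13 = 174 mm.
T = 650 − 2·174 = 302 mm, which satisfies the 234 mm minimum.
Going = (13 − 1) × 302 = 3624 mm.
Enclosure = 3624 + 914 + 1460 = 5998 mm.

5998 mm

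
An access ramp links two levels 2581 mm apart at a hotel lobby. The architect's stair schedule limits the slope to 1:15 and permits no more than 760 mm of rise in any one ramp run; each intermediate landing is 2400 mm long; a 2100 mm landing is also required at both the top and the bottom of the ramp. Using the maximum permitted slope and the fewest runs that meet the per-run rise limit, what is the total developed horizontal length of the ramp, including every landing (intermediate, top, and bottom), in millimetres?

50115 mm

2581 / 760 = 3.396 → round up to 4 ramp runs. That means 3 intermediate landings.
Ramp run (horizontal) at 1:15: 2581 × 15 = 38715 mm.
Intermediate landings: 3 × 2400 = 7200 mm.
Top and bottom landings: 2 × 2100 = 4200 mm.
Total = 38715 + 7200 + 4200 = 50115 mm.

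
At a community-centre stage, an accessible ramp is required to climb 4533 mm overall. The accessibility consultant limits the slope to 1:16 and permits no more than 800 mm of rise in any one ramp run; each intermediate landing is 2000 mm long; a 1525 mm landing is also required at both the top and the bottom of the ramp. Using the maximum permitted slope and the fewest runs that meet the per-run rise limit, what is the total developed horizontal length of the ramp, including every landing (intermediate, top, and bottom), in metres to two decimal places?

At most 800 each: 4533/800 = 5.67, giving 6 ramp runs. That means 5 intermediate landings.
Ramp run (horizontal) at 1:16: 4533 × 16 = 72528 mm.
Intermediate landings: 5 × 2000 = 10000 mm.
Top and bottom landings: 2 × 1525 = 3050 mm.
Total = 72528 + 10000 + 3050 = 85578 mm.
= 85.58 m.

85.58 m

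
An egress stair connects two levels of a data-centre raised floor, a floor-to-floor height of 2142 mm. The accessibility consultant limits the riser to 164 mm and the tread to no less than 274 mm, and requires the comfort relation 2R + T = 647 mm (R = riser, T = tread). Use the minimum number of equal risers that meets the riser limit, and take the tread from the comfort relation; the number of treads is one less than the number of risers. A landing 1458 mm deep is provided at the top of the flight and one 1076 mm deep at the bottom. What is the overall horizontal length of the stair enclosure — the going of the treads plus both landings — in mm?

2142 / 164 = 13.06, so 14 risers are needed.
Riser R = 2142 / 14 = 153 mm, within the 164 mm limit.
Tread T = 647 − 2 × 153 = 341 mm (≥ 274 mm).
14 risers give 13 treads; going = 13 × 341 = 4433 mm.
Add landings: 4433 + 1458 + 1076 = 6967 mm.

6967 mm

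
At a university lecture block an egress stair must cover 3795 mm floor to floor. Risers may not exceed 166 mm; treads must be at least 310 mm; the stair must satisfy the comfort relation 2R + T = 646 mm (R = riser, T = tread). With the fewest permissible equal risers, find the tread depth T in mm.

316 mm

3795 / 166 = 22.861 → round up to 23 risers.
Each riser is 3795/23 = 165 mm (≤ 166 mm).
From 2R + T = 646: T = 646 − 330 = 316 mm.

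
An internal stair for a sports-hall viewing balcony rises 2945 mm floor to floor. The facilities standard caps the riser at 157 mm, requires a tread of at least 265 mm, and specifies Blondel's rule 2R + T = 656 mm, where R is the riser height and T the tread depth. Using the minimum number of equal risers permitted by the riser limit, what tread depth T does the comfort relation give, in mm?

At most 157 each: 2945/157 = 18.76, giving 19 risers.
Riser R = 2945 / 19 = 155 mm, within the 157 mm limit.
From 2R + T = 656: T = 656 − 310 = 346 mm.

346 mm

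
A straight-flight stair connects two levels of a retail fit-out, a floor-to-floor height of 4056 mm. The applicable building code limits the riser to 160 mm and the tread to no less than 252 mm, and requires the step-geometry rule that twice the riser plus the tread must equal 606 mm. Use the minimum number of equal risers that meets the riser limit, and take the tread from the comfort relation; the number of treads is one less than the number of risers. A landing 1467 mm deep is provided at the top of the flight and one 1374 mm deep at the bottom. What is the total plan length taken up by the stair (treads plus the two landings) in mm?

4056 / 160 = 25.35, so 26 risers are needed.
Each riser is 4056/26 = 156 mm (≤ 160 mm).
T = 606 − 2·156 = 294 mm, which satisfies the 252 mm minimum.
26 risers give 25 treads; going = 25 × 294 = 7350 mm.
Add landings: 7350 + 1467 + 1374 = 10191 mm.

10191 mm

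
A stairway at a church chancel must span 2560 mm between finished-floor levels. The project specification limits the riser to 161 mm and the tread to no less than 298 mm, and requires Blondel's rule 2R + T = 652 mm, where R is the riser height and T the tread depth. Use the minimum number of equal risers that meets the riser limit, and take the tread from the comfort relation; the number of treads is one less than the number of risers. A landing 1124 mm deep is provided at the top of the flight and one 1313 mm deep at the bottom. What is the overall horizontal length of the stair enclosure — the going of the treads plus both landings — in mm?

2560 / 161 = 15.901 → round up to 16 risers.
Riser R = 2560 / 16 = 160 mm, within the 161 mm limit.
T = 652 − 2·160 = 332 mm, which satisfies the 298 mm minimum.
Treads = 16 − 1 = 15; going = 15 × 332 = 4980 mm.
Add landings: 4980 + 1124 + 1313 = 7417 mm.

7417 mm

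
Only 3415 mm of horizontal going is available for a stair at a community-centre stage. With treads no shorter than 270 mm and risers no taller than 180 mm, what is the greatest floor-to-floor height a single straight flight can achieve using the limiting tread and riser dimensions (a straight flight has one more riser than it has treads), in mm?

2340 mm

Treads that fit: ⌊3415 / 270⌋ = 12.
Risers = treads + 1 = 13.
Maximum height = 13 × 180 = 2340 mm.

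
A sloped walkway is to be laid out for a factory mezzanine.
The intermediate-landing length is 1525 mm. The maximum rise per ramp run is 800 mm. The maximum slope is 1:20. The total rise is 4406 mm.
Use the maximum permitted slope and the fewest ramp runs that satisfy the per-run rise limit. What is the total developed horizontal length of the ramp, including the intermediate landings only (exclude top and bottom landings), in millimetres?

4406 / 800 = 5.508 → round up to 6 ramp runs. That means 5 intermediate landings.
Horizontal run for 4406 mm of rise at 1:20 is 4406 × 20 = 88120 mm.
Intermediate landings: 5 × 1525 = 7625 mm.
Total developed length = 88120 + 7625 = 95745 mm.

95745 mm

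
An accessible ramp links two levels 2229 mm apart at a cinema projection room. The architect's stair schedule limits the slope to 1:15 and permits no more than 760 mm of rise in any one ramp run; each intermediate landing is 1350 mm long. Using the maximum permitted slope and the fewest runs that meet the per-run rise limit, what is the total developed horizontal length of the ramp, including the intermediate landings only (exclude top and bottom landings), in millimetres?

36135 mm

⌈2229/760⌉ = 3 ramp runs. That means 2 intermediate landings.
Ramp run (horizontal) at 1:15: 2229 × 15 = 33435 mm.
Intermediate landings: 2 × 1350 = 2700 mm.
Total developed length = 33435 + 2700 = 36135 mm.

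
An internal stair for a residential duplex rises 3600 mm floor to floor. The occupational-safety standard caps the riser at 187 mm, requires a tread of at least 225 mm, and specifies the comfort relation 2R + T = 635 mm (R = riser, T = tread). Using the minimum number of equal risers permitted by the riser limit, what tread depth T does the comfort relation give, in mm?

275 mm

3600 / 187 = 19.251 → round up to 20 risers.
Each riser is 3600/20 = 180 mm (≤ 187 mm).
T = 635 − 2·180 = 275 mm, which satisfies the 225 mm minimum.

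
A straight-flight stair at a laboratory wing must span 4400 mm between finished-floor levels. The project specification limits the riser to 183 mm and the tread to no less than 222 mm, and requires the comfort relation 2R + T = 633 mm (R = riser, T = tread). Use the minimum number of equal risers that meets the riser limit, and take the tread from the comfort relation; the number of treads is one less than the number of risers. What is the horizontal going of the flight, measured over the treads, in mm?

At most 183 each: 4400/183 = 24.04, giving 25 risers.
Riser R = 4400 / 25 = 176 mm, within the 183 mm limit.
T = 633 − 2·176 = 281 mm, which satisfies the 222 mm minimum.
Treads = 25 − 1 = 24; going = 24 × 281 = 6744 mm.

6744 mm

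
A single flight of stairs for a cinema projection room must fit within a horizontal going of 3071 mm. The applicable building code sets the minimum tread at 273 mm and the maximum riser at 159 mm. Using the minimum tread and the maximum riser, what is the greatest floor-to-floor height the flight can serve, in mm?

3071 / 273 = 11.25, so 11 treads fit.
Risers = treads + 1 = 12.
Maximum height = 12 × 159 = 1908 mm.

1908 mm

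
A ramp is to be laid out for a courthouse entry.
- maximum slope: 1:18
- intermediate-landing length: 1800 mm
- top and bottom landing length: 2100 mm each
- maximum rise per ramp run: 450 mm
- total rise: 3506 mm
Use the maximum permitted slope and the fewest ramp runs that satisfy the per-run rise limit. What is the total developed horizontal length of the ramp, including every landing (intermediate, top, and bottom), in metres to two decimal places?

79.91 m

⌈3506/450⌉ = 8 ramp runs. That means 7 intermediate landings.
Horizontal run for 3506 mm of rise at 1:18 is 3506 × 18 = 63108 mm.
Intermediate landings: 7 × 1800 = 12600 mm.
Top and bottom landings: 2 × 2100 = 4200 mm.
Total = 63108 + 12600 + 4200 = 79908 mm.
= 79.91 m.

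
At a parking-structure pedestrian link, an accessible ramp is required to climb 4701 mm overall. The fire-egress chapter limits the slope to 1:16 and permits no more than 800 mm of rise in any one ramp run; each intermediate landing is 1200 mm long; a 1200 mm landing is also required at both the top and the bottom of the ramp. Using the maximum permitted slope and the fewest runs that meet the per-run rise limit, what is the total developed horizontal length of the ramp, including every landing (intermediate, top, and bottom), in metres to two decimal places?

4701 / 800 = 5.88, so 6 ramp runs are needed. That means 5 intermediate landings.
Horizontal run for 4701 mm of rise at 1:16 is 4701 × 16 = 75216 mm.
Intermediate landings: 5 × 1200 = 6000 mm.
Top and bottom landings: 2 × 1200 = 2400 mm.
Total = 75216 + 6000 + 2400 = 83616 mm.
= 83.62 m.

83.62 m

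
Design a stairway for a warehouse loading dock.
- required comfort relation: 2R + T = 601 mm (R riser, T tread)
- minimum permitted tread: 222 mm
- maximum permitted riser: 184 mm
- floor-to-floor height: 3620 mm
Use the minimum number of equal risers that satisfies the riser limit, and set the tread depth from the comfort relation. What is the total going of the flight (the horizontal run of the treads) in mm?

⌈3620/184⌉ = 20 risers.
Each riser is 3620/20 = 181 mm (≤ 184 mm).
Tread T = 601 − 2 × 181 = 239 mm (≥ 222 mm).
Treads = 20 − 1 = 19; going = 19 × 239 = 4541 mm.

4541 mm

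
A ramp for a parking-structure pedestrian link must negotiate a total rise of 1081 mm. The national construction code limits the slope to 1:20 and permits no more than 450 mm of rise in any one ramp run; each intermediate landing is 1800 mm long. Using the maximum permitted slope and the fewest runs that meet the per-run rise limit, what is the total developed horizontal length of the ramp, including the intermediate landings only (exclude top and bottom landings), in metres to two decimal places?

25.22 m

1081 / 450 = 2.402 → round up to 3 ramp runs. That means 2 intermediate landings.
Horizontal run for 1081 mm of rise at 1:20 is 1081 × 20 = 21620 mm.
2 intermediate landings contribute 2 × 1800 = 3600 mm.
Total developed length = 21620 + 3600 = 25220 mm.
= 25.22 m.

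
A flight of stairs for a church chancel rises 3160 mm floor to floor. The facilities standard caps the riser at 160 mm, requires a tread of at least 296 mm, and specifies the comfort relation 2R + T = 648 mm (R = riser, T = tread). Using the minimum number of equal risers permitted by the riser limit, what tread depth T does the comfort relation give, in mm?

332 mm

3160 / 160 = 19.75, so 20 risers are needed.
Each riser is 3160/20 = 158 mm (≤ 160 mm).
From 2R + T = 648: T = 648 − 316 = 332 mm.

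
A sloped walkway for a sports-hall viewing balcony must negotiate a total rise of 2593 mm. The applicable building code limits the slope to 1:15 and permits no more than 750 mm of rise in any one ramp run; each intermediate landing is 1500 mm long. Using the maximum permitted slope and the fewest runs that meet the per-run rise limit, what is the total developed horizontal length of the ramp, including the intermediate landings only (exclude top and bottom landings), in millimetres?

43395 mm

⌈2593/750⌉ = 4 ramp runs. That means 3 intermediate landings.
Ramp run (horizontal) at 1:15: 2593 × 15 = 38895 mm.
3 intermediate landings contribute 3 × 1500 = 4500 mm.
Total developed length = 38895 + 4500 = 43395 mm.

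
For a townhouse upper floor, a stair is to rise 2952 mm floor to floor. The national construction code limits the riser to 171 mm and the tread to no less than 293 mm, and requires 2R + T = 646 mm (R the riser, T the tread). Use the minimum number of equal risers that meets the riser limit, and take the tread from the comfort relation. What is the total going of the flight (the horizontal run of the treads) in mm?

At most 171 each: 2952/171 = 17.26, giving 18 risers.
Riser R = 2952 / 18 = 164 mm, within the 171 mm limit.
T = 646 − 2·164 = 318 mm, which satisfies the 293 mm minimum.
18 risers give 17 treads; going = 17 × 318 = 5406 mm.

5406 mm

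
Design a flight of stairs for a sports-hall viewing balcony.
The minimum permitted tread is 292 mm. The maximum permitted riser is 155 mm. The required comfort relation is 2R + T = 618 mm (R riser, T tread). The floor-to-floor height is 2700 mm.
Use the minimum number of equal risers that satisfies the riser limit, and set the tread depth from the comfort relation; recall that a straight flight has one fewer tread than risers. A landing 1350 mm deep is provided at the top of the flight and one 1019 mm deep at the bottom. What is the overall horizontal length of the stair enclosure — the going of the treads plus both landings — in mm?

7775 mm

At most 155 each: 2700/155 = 17.42, giving 18 risers.
Each riser is 2700/18 = 150 mm (≤ 155 mm).
T = 618 − 2·150 = 318 mm, which satisfies the 292 mm minimum.
Treads = 18 − 1 = 17; going = 17 × 318 = 5406 mm.
Enclosure = 5406 + 1350 + 1019 = 7775 mm.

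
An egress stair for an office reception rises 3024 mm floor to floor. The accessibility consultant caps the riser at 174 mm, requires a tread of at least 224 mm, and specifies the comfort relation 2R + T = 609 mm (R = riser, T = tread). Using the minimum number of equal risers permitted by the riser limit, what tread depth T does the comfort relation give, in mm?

At most 174 each: 3024/174 = 17.38, giving 18 risers.
R = 3024 ÷ 18 = 168 mm.
Tread T = 609 − 2 × 168 = 273 mm (≥ 224 mm).

273 mm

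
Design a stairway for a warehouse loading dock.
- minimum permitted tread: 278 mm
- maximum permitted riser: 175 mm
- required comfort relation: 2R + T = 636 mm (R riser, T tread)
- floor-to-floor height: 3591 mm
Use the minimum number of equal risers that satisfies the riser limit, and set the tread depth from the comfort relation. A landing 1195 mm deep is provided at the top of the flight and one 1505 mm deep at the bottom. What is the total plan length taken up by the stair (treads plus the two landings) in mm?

⌈3591/175⌉ = 21 risers.
Riser R = 3591 / 21 = 171 mm, within the 175 mm limit.
Tread T = 636 − 2 × 171 = 294 mm (≥ 278 mm).
21 risers give 20 treads; going = 20 × 294 = 5880 mm.
Enclosure = 5880 + 1195 + 1505 = 8580 mm.

8580 mm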